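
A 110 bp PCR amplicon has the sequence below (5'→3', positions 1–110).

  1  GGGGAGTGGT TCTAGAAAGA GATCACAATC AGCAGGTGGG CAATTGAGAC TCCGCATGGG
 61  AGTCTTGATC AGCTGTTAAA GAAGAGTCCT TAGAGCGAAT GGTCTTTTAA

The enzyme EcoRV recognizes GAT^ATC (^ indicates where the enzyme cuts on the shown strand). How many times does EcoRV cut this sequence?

0

No occurrence of GATATC is present in the sequence.
EcoRV does not cut: 0 sites.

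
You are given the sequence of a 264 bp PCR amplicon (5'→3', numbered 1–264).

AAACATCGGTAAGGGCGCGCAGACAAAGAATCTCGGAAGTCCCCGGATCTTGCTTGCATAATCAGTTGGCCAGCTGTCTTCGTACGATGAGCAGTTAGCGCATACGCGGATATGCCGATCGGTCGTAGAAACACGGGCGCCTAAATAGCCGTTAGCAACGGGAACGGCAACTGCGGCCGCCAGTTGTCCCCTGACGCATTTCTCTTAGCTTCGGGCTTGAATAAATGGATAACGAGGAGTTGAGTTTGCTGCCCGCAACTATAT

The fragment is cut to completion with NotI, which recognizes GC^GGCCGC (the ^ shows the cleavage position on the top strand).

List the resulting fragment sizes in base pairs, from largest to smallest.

The NotI site (GCGGCCGC) starts at position 173.
NotI cuts after base 2 of each site, so after position 174.
Linear molecule, 1 cut → 2 fragments:
  1–174 → 174 bp
  175–264 → 90 bp
Sorted largest to smallest: 174, 90 bp.

174, 90 bp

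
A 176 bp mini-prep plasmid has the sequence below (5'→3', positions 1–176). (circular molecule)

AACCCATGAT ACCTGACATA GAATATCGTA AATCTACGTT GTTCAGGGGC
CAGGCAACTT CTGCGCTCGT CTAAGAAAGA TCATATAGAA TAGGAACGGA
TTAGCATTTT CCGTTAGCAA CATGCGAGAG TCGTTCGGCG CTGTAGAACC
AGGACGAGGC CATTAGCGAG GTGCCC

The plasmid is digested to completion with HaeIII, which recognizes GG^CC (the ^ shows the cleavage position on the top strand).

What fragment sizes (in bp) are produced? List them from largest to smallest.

110, 66 bp

HaeIII sites (GGCC) start at positions 48, 158.
HaeIII cuts after base 2 of each site, so after positions 49, 159.
Circular molecule, 2 cuts → 2 fragments:
  50–159 → 110 bp
  160–176 then 1–49 → 17 + 49 = 66 bp
Sorted largest to smallest: 110, 66 bp.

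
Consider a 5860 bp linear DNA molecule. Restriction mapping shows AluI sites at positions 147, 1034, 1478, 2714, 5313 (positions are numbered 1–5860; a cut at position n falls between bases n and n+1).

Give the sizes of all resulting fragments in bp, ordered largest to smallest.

2599, 1236, 887, 547, 444, 147 bp

Linear molecule, 5 cuts → 6 fragments:
  147 − 0 = 147 bp
  1034 − 147 = 887 bp
  1478 − 1034 = 444 bp
  2714 − 1478 = 1236 bp
  5313 − 2714 = 2599 bp
  5860 − 5313 = 547 bp
Sorted largest to smallest: 2599, 1236, 887, 547, 444, 147 bp.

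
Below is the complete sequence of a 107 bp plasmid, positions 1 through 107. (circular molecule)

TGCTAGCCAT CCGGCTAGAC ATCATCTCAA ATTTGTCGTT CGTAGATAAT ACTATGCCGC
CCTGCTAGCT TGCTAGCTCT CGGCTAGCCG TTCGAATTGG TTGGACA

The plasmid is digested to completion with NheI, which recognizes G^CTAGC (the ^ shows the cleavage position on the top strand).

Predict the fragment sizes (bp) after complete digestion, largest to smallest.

NheI sites (GCTAGC) start at positions 2, 64, 72, 83.
NheI cuts after the first base of each site, so after positions 2, 64, 72, 83.
Circular molecule, 4 cuts → 4 fragments:
  3–64 → 62 bp
  65–72 → 8 bp
  73–83 → 11 bp
  84–107 then 1–2 → 24 + 2 = 26 bp
Sorted largest to smallest: 62, 26, 11, 8 bp.

62, 26, 11, 8 bp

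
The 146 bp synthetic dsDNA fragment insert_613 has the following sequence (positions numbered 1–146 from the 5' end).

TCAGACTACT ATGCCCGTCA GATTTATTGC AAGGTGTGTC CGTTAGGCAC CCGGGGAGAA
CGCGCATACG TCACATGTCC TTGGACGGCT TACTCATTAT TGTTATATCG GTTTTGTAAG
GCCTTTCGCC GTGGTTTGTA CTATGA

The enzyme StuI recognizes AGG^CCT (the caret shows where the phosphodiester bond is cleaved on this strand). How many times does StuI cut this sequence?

AGGCCT occurs starting at position 119.
StuI cuts at 1 site.

1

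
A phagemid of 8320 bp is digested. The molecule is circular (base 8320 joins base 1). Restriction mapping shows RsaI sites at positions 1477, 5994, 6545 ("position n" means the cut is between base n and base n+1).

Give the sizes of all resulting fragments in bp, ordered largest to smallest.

Circular molecule, 3 cuts → 3 fragments:
  5994 − 1477 = 4517 bp
  6545 − 5994 = 551 bp
  wrap: 8320 − 6545 + 1477 = 3252 bp
Sorted largest to smallest: 4517, 3252, 551 bp.

4517, 3252, 551 bp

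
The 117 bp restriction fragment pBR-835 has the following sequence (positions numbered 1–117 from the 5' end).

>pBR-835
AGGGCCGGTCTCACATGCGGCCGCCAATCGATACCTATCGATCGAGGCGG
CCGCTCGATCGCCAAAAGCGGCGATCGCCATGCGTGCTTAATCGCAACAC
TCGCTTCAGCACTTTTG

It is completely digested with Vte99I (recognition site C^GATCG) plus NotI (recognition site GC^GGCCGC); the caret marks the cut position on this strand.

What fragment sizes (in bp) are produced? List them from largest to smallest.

Vte99I sites (CGATCG) start at positions 39, 56, 72.
Vte99I cuts after the first base of each site, so after positions 39, 56, 72.
NotI sites (GCGGCCGC) start at positions 17, 47.
NotI cuts after base 2 of each site, so after positions 18, 48.
Combined cut positions: 18, 39, 48, 56, 72.
Linear molecule, 5 cuts → 6 fragments:
  1–18 → 18 bp
  19–39 → 21 bp
  40–48 → 9 bp
  49–56 → 8 bp
  57–72 → 16 bp
  73–117 → 45 bp
Sorted largest to smallest: 45, 21, 18, 16, 9, 8 bp.

45, 21, 18, 16, 9, 8 bp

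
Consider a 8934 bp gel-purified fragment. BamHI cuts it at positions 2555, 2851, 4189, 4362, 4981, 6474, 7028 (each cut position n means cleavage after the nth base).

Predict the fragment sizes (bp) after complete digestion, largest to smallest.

2555, 1906, 1493, 1338, 619, 554, 296, 173 bp

Linear molecule, 7 cuts → 8 fragments:
  2555 − 0 = 2555 bp
  2851 − 2555 = 296 bp
  4189 − 2851 = 1338 bp
  4362 − 4189 = 173 bp
  4981 − 4362 = 619 bp
  6474 − 4981 = 1493 bp
  7028 − 6474 = 554 bp
  8934 − 7028 = 1906 bp
Sorted largest to smallest: 2555, 1906, 1493, 1338, 619, 554, 296, 173 bp.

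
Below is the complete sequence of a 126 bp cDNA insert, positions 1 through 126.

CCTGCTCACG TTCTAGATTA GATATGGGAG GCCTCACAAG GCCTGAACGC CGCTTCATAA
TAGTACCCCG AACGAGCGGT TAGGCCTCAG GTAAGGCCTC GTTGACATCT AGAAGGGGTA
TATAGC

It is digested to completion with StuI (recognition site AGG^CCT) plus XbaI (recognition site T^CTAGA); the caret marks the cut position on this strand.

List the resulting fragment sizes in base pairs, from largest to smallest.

43, 19, 18, 12, 12, 12, 10 bp

StuI sites (AGGCCT) start at positions 29, 39, 82, 94.
StuI cuts after base 3 of each site, so after positions 31, 41, 84, 96.
XbaI sites (TCTAGA) start at positions 12, 108.
XbaI cuts after the first base of each site, so after positions 12, 108.
Combined cut positions: 12, 31, 41, 84, 96, 108.
Linear molecule, 6 cuts → 7 fragments:
  1–12 → 12 bp
  13–31 → 19 bp
  32–41 → 10 bp
  42–84 → 43 bp
  85–96 → 12 bp
  97–108 → 12 bp
  109–126 → 18 bp
Sorted largest to smallest: 43, 19, 18, 12, 12, 12, 10 bp.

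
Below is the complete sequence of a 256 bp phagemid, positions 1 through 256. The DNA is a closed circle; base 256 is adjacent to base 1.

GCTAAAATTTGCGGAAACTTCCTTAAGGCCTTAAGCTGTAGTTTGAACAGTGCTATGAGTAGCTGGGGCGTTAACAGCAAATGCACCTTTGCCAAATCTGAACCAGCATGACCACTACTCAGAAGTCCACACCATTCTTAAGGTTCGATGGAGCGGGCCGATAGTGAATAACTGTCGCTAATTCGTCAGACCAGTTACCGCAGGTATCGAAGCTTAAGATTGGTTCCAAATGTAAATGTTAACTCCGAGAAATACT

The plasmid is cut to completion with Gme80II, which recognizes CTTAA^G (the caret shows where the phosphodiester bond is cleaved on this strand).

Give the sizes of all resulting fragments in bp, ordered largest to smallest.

107, 76, 65, 8 bp

Gme80II sites (CTTAAG) start at positions 22, 30, 137, 213.
Gme80II cuts after base 5 of each site (before the last base), so after positions 26, 34, 141, 217.
Circular molecule, 4 cuts → 4 fragments:
  27–34 → 8 bp
  35–141 → 107 bp
  142–217 → 76 bp
  218–256 then 1–26 → 39 + 26 = 65 bp
Sorted largest to smallest: 107, 76, 65, 8 bp.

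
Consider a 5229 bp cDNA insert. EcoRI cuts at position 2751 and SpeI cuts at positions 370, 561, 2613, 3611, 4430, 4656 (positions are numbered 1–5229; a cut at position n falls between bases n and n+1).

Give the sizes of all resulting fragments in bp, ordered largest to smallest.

Combined cut positions (sorted): 370, 561, 2613, 2751, 3611, 4430, 4656.
Linear molecule, 7 cuts → 8 fragments:
  370 − 0 = 370 bp
  561 − 370 = 191 bp
  2613 − 561 = 2052 bp
  2751 − 2613 = 138 bp
  3611 − 2751 = 860 bp
  4430 − 3611 = 819 bp
  4656 − 4430 = 226 bp
  5229 − 4656 = 573 bp
Sorted largest to smallest: 2052, 860, 819, 573, 370, 226, 191, 138 bp.

2052, 860, 819, 573, 370, 226, 191, 138 bp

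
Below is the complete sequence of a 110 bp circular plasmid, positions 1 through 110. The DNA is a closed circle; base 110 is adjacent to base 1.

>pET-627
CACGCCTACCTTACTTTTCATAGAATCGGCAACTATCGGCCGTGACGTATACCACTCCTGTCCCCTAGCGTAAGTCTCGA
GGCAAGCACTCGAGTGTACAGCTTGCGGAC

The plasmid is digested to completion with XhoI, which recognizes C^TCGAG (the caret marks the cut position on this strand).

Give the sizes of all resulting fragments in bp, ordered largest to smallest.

97, 13 bp

XhoI sites (CTCGAG) start at positions 76, 89.
XhoI cuts after the first base of each site, so after positions 76, 89.
Circular molecule, 2 cuts → 2 fragments:
  77–89 → 13 bp
  90–110 then 1–76 → 21 + 76 = 97 bp
Sorted largest to smallest: 97, 13 bp.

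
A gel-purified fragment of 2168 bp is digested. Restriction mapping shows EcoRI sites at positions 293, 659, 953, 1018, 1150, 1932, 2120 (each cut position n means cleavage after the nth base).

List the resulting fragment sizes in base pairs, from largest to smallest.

782, 366, 294, 293, 188, 132, 65, 48 bp

Linear molecule, 7 cuts → 8 fragments:
  293 − 0 = 293 bp
  659 − 293 = 366 bp
  953 − 659 = 294 bp
  1018 − 953 = 65 bp
  1150 − 1018 = 132 bp
  1932 − 1150 = 782 bp
  2120 − 1932 = 188 bp
  2168 − 2120 = 48 bp
Sorted largest to smallest: 782, 366, 294, 293, 188, 132, 65, 48 bp.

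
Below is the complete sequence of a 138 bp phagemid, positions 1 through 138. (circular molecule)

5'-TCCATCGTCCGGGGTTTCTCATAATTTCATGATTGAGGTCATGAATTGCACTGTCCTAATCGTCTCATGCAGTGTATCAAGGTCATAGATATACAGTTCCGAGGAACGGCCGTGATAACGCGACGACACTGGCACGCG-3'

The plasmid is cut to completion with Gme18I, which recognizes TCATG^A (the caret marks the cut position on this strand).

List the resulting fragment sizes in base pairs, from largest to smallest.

126, 12 bp

Gme18I sites (TCATGA) start at positions 27, 39.
Gme18I cuts after base 5 of each site (before the last base), so after positions 31, 43.
Circular molecule, 2 cuts → 2 fragments:
  32–43 → 12 bp
  44–138 then 1–31 → 95 + 31 = 126 bp
Sorted largest to smallest: 126, 12 bp.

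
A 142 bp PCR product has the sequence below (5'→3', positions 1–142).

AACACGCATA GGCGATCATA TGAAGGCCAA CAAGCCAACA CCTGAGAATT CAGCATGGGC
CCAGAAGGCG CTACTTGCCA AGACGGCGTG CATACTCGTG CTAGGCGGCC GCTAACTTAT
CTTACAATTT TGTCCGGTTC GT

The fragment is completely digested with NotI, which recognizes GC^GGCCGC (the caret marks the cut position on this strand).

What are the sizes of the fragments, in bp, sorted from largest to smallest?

The NotI site (GCGGCCGC) starts at position 105.
NotI cuts after base 2 of each site, so after position 106.
Linear molecule, 1 cut → 2 fragments:
  1–106 → 106 bp
  107–142 → 36 bp
Sorted largest to smallest: 106, 36 bp.

106, 36 bp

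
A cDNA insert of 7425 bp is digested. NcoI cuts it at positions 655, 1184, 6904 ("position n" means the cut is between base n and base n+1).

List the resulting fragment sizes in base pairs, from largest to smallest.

5720, 655, 529, 521 bp

Linear molecule, 3 cuts → 4 fragments:
  655 − 0 = 655 bp
  1184 − 655 = 529 bp
  6904 − 1184 = 5720 bp
  7425 − 6904 = 521 bp
Sorted largest to smallest: 5720, 655, 529, 521 bp.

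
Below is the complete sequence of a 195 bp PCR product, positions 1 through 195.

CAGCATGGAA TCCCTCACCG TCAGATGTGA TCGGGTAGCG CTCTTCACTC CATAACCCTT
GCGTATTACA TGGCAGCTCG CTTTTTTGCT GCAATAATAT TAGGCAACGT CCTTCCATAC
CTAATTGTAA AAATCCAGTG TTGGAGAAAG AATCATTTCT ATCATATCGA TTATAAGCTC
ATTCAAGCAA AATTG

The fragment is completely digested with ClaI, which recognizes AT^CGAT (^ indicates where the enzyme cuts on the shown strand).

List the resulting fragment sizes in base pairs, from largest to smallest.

The ClaI site (ATCGAT) starts at position 166.
ClaI cuts after base 2 of each site, so after position 167.
Linear molecule, 1 cut → 2 fragments:
  1–167 → 167 bp
  168–195 → 28 bp
Sorted largest to smallest: 167, 28 bp.

167, 28 bp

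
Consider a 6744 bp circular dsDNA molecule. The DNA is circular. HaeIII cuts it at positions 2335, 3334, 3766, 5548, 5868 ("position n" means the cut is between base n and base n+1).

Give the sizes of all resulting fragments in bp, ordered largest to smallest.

Circular molecule, 5 cuts → 5 fragments:
  3334 − 2335 = 999 bp
  3766 − 3334 = 432 bp
  5548 − 3766 = 1782 bp
  5868 − 5548 = 320 bp
  wrap: 6744 − 5868 + 2335 = 3211 bp
Sorted largest to smallest: 3211, 1782, 999, 432, 320 bp.

3211, 1782, 999, 432, 320 bp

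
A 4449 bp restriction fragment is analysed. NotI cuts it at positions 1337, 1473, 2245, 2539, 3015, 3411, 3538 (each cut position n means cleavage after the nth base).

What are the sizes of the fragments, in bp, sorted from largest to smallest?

Linear molecule, 7 cuts → 8 fragments:
  1337 − 0 = 1337 bp
  1473 − 1337 = 136 bp
  2245 − 1473 = 772 bp
  2539 − 2245 = 294 bp
  3015 − 2539 = 476 bp
  3411 − 3015 = 396 bp
  3538 − 3411 = 127 bp
  4449 − 3538 = 911 bp
Sorted largest to smallest: 1337, 911, 772, 476, 396, 294, 136, 127 bp.

1337, 911, 772, 476, 396, 294, 136, 127 bp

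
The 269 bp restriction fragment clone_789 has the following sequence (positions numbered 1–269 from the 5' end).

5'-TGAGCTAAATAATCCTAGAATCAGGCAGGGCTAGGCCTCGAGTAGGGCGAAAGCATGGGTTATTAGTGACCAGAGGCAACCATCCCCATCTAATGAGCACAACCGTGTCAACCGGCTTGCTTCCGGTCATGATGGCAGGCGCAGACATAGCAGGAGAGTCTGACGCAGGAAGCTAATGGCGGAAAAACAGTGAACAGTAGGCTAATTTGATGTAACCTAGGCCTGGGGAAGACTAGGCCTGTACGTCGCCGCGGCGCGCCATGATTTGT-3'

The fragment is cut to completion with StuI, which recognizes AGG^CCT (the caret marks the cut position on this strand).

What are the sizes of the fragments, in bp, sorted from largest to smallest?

StuI sites (AGGCCT) start at positions 33, 219, 235.
StuI cuts after base 3 of each site, so after positions 35, 221, 237.
Linear molecule, 3 cuts → 4 fragments:
  1–35 → 35 bp
  36–221 → 186 bp
  222–237 → 16 bp
  238–269 → 32 bp
Sorted largest to smallest: 186, 35, 32, 16 bp.

186, 35, 32, 16 bp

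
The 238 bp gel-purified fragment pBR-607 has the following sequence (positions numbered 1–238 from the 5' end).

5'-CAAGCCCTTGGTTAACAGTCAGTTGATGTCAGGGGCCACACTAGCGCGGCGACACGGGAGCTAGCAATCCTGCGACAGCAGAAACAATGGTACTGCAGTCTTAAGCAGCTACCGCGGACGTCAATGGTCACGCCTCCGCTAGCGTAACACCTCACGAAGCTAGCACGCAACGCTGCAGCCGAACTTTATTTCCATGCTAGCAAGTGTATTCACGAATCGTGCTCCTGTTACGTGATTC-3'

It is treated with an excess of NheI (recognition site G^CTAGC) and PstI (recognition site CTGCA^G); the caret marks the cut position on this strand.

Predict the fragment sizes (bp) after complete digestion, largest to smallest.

NheI sites (GCTAGC) start at positions 60, 138, 159, 196.
NheI cuts after the first base of each site, so after positions 60, 138, 159, 196.
PstI sites (CTGCAG) start at positions 93, 173.
PstI cuts after base 5 of each site (before the last base), so after positions 97, 177.
Combined cut positions: 60, 97, 138, 159, 177, 196.
Linear molecule, 6 cuts → 7 fragments:
  1–60 → 60 bp
  61–97 → 37 bp
  98–138 → 41 bp
  139–159 → 21 bp
  160–177 → 18 bp
  178–196 → 19 bp
  197–238 → 42 bp
Sorted largest to smallest: 60, 42, 41, 37, 21, 19, 18 bp.

60, 42, 41, 37, 21, 19, 18 bp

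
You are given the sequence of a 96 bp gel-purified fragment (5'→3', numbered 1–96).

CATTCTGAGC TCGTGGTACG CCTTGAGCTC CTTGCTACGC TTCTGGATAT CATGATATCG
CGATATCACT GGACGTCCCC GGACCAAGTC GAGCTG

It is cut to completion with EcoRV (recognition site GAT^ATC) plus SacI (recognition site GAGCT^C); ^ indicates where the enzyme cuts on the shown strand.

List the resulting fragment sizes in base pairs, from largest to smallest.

EcoRV sites (GATATC) start at positions 46, 54, 62.
EcoRV cuts after base 3 of each site, so after positions 48, 56, 64.
SacI sites (GAGCTC) start at positions 7, 25.
SacI cuts after base 5 of each site (before the last base), so after positions 11, 29.
Combined cut positions: 11, 29, 48, 56, 64.
Linear molecule, 5 cuts → 6 fragments:
  1–11 → 11 bp
  12–29 → 18 bp
  30–48 → 19 bp
  49–56 → 8 bp
  57–64 → 8 bp
  65–96 → 32 bp
Sorted largest to smallest: 32, 19, 18, 11, 8, 8 bp.

32, 19, 18, 11, 8, 8 bp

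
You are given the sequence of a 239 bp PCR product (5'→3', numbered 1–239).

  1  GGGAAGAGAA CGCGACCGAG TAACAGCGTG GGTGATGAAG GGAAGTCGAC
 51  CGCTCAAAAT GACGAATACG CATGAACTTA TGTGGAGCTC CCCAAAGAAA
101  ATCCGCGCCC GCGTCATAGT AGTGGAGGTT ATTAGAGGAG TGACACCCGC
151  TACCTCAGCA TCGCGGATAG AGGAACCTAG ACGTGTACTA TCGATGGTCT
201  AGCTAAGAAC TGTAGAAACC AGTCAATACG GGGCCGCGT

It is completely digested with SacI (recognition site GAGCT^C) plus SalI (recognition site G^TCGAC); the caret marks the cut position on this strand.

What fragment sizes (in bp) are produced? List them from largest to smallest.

The SacI site (GAGCTC) starts at position 85.
SacI cuts after base 5 of each site (before the last base), so after position 89.
The SalI site (GTCGAC) starts at position 45.
SalI cuts after the first base of each site, so after position 45.
Combined cut positions: 45, 89.
Linear molecule, 2 cuts → 3 fragments:
  1–45 → 45 bp
  46–89 → 44 bp
  90–239 → 150 bp
Sorted largest to smallest: 150, 45, 44 bp.

150, 45, 44 bp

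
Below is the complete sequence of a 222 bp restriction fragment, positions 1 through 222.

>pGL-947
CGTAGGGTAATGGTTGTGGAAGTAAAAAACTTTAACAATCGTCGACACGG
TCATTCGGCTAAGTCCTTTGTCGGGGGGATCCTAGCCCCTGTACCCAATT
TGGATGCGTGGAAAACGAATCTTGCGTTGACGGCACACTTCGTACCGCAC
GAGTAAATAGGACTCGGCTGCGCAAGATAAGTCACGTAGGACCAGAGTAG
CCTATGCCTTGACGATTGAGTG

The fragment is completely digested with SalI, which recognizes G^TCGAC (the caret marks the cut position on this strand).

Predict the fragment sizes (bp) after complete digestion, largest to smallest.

The SalI site (GTCGAC) starts at position 41.
SalI cuts after the first base of each site, so after position 41.
Linear molecule, 1 cut → 2 fragments:
  1–41 → 41 bp
  42–222 → 181 bp
Sorted largest to smallest: 181, 41 bp.

181, 41 bp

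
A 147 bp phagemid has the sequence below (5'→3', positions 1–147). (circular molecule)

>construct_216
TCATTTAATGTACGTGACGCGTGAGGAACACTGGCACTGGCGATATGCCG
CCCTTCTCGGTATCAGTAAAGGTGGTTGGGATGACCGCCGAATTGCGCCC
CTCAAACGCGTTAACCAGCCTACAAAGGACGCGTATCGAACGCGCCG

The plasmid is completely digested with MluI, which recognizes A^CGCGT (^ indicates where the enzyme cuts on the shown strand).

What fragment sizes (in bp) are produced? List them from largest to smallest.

MluI sites (ACGCGT) start at positions 17, 106, 129.
MluI cuts after the first base of each site, so after positions 17, 106, 129.
Circular molecule, 3 cuts → 3 fragments:
  18–106 → 89 bp
  107–129 → 23 bp
  130–147 then 1–17 → 18 + 17 = 35 bp
Sorted largest to smallest: 89, 35, 23 bp.

89, 35, 23 bp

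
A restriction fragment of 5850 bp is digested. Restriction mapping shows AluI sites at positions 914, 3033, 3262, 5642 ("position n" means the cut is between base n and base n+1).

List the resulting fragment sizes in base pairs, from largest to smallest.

2380, 2119, 914, 229, 208 bp

Linear molecule, 4 cuts → 5 fragments:
  914 − 0 = 914 bp
  3033 − 914 = 2119 bp
  3262 − 3033 = 229 bp
  5642 − 3262 = 2380 bp
  5850 − 5642 = 208 bp
Sorted largest to smallest: 2380, 2119, 914, 229, 208 bp.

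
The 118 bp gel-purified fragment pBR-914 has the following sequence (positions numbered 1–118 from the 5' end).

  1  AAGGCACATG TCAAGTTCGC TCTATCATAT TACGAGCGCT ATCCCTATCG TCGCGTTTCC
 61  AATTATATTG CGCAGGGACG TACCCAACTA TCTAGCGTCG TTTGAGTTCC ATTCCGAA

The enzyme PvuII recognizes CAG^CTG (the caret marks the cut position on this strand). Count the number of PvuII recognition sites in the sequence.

No occurrence of CAGCTG is present in the sequence.
PvuII does not cut: 0 sites.

0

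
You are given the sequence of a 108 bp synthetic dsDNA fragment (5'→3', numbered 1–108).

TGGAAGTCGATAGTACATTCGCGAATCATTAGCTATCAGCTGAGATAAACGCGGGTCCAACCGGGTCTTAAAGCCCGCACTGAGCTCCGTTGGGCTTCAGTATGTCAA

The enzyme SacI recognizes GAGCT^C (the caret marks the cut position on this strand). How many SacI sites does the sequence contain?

1

GAGCTC occurs starting at position 82.
SacI cuts at 1 site.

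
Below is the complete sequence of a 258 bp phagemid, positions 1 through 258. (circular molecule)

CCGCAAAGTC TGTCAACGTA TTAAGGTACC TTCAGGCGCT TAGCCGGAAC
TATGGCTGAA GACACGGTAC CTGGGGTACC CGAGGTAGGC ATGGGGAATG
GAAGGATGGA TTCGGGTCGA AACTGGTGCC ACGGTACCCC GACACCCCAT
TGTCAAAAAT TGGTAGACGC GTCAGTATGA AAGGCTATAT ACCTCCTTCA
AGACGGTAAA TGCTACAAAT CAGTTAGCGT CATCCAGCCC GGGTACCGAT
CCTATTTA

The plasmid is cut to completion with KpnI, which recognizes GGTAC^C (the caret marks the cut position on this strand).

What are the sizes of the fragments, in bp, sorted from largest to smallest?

KpnI sites (GGTACC) start at positions 25, 66, 75, 133, 242.
KpnI cuts after base 5 of each site (before the last base), so after positions 29, 70, 79, 137, 246.
Circular molecule, 5 cuts → 5 fragments:
  30–70 → 41 bp
  71–79 → 9 bp
  80–137 → 58 bp
  138–246 → 109 bp
  247–258 then 1–29 → 12 + 29 = 41 bp
Sorted largest to smallest: 109, 58, 41, 41, 9 bp.

109, 58, 41, 41, 9 bp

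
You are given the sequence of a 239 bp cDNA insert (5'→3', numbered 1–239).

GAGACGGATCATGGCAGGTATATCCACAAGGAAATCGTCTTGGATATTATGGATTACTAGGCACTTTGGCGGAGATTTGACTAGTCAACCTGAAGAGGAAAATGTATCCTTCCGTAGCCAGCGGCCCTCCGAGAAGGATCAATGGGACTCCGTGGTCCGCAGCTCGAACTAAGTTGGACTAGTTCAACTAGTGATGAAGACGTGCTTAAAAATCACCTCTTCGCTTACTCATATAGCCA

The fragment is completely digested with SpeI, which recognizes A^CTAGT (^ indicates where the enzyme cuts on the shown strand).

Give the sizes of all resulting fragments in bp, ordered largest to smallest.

98, 80, 52, 9 bp

SpeI sites (ACTAGT) start at positions 80, 178, 187.
SpeI cuts after the first base of each site, so after positions 80, 178, 187.
Linear molecule, 3 cuts → 4 fragments:
  1–80 → 80 bp
  81–178 → 98 bp
  179–187 → 9 bp
  188–239 → 52 bp
Sorted largest to smallest: 98, 80, 52, 9 bp.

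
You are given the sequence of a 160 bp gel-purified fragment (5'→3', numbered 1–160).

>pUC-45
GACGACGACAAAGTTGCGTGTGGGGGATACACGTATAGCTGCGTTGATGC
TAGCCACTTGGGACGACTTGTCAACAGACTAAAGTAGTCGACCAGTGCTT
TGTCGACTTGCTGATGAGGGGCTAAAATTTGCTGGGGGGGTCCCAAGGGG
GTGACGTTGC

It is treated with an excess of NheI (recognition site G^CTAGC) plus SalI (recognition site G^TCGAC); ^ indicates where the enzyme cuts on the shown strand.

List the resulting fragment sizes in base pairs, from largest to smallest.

The NheI site (GCTAGC) starts at position 49.
NheI cuts after the first base of each site, so after position 49.
SalI sites (GTCGAC) start at positions 87, 102.
SalI cuts after the first base of each site, so after positions 87, 102.
Combined cut positions: 49, 87, 102.
Linear molecule, 3 cuts → 4 fragments:
  1–49 → 49 bp
  50–87 → 38 bp
  88–102 → 15 bp
  103–160 → 58 bp
Sorted largest to smallest: 58, 49, 38, 15 bp.

58, 49, 38, 15 bp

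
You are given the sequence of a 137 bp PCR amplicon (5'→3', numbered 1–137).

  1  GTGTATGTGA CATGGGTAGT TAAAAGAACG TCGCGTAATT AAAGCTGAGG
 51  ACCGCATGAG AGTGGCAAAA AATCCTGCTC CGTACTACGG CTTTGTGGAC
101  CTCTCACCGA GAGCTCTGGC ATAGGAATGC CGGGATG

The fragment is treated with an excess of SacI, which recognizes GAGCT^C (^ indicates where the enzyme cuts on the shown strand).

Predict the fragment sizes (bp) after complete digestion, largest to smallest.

115, 22 bp

The SacI site (GAGCTC) starts at position 111.
SacI cuts after base 5 of each site (before the last base), so after position 115.
Linear molecule, 1 cut → 2 fragments:
  1–115 → 115 bp
  116–137 → 22 bp
Sorted largest to smallest: 115, 22 bp.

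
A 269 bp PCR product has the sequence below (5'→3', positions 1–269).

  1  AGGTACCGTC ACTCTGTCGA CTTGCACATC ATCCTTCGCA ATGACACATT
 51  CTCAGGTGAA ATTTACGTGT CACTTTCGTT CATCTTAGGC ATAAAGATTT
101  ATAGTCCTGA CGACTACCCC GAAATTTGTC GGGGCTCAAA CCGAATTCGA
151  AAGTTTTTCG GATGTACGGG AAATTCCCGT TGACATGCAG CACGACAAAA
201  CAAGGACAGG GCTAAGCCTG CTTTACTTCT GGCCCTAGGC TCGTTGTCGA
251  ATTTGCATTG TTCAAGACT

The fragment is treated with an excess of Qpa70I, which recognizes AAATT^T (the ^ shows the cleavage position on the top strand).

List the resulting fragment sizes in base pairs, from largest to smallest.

143, 63, 63 bp

Qpa70I sites (AAATTT) start at positions 59, 122.
Qpa70I cuts after base 5 of each site (before the last base), so after positions 63, 126.
Linear molecule, 2 cuts → 3 fragments:
  1–63 → 63 bp
  64–126 → 63 bp
  127–269 → 143 bp
Sorted largest to smallest: 143, 63, 63 bp.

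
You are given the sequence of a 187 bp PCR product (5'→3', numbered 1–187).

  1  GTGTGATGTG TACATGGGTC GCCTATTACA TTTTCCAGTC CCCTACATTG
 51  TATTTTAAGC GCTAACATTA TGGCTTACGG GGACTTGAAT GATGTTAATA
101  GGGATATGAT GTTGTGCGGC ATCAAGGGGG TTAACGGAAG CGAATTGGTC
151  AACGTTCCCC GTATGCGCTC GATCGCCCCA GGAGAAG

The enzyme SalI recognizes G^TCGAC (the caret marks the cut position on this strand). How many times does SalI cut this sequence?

No occurrence of GTCGAC is present in the sequence.
SalI does not cut: 0 sites.

0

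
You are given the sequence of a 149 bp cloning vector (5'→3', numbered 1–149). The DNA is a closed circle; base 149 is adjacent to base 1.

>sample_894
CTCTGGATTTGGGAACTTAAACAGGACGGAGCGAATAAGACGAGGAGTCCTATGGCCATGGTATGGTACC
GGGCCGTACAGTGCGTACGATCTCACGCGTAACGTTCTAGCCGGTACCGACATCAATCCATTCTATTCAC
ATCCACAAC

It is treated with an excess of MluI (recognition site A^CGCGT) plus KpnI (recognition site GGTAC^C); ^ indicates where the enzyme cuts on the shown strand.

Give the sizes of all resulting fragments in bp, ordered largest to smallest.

101, 26, 22 bp

The MluI site (ACGCGT) starts at position 95.
MluI cuts after the first base of each site, so after position 95.
KpnI sites (GGTACC) start at positions 65, 113.
KpnI cuts after base 5 of each site (before the last base), so after positions 69, 117.
Combined cut positions: 69, 95, 117.
Circular molecule, 3 cuts → 3 fragments:
  70–95 → 26 bp
  96–117 → 22 bp
  118–149 then 1–69 → 32 + 69 = 101 bp
Sorted largest to smallest: 101, 26, 22 bp.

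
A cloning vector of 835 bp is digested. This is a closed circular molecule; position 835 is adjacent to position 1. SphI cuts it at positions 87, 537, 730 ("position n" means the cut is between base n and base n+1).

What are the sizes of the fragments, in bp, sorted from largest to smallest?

Circular molecule, 3 cuts → 3 fragments:
  537 − 87 = 450 bp
  730 − 537 = 193 bp
  wrap: 835 − 730 + 87 = 192 bp
Sorted largest to smallest: 450, 193, 192 bp.

450, 193, 192 bp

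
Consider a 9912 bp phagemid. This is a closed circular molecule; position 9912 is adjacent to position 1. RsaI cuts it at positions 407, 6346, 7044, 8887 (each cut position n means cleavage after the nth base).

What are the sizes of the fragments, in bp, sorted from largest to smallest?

5939, 1843, 1432, 698 bp

Circular molecule, 4 cuts → 4 fragments:
  6346 − 407 = 5939 bp
  7044 − 6346 = 698 bp
  8887 − 7044 = 1843 bp
  wrap: 9912 − 8887 + 407 = 1432 bp
Sorted largest to smallest: 5939, 1843, 1432, 698 bp.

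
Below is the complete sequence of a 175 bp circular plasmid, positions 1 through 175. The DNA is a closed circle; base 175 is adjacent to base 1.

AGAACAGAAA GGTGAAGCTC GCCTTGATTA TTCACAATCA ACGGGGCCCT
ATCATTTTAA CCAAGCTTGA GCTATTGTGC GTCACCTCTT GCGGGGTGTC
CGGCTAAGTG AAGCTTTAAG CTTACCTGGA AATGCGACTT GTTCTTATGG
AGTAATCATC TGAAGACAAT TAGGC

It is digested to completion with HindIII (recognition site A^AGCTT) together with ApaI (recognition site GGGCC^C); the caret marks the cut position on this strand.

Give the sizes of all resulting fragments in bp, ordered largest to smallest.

HindIII sites (AAGCTT) start at positions 63, 111, 118.
HindIII cuts after the first base of each site, so after positions 63, 111, 118.
The ApaI site (GGGCCC) starts at position 44.
ApaI cuts after base 5 of each site (before the last base), so after position 48.
Combined cut positions: 48, 63, 111, 118.
Circular molecule, 4 cuts → 4 fragments:
  49–63 → 15 bp
  64–111 → 48 bp
  112–118 → 7 bp
  119–175 then 1–48 → 57 + 48 = 105 bp
Sorted largest to smallest: 105, 48, 15, 7 bp.

105, 48, 15, 7 bp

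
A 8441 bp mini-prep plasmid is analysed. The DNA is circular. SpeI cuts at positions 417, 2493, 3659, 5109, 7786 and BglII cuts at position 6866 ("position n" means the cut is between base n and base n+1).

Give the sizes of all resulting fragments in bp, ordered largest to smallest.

2076, 1757, 1450, 1166, 1072, 920 bp

Combined cut positions (sorted): 417, 2493, 3659, 5109, 6866, 7786.
Circular molecule, 6 cuts → 6 fragments:
  2493 − 417 = 2076 bp
  3659 − 2493 = 1166 bp
  5109 − 3659 = 1450 bp
  6866 − 5109 = 1757 bp
  7786 − 6866 = 920 bp
  wrap: 8441 − 7786 + 417 = 1072 bp
Sorted largest to smallest: 2076, 1757, 1450, 1166, 1072, 920 bp.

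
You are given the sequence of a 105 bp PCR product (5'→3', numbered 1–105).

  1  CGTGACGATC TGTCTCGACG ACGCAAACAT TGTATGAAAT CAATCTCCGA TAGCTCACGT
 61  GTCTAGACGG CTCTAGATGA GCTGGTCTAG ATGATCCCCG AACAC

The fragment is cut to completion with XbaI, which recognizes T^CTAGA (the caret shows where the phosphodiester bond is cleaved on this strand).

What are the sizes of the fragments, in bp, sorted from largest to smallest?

XbaI sites (TCTAGA) start at positions 62, 72, 86.
XbaI cuts after the first base of each site, so after positions 62, 72, 86.
Linear molecule, 3 cuts → 4 fragments:
  1–62 → 62 bp
  63–72 → 10 bp
  73–86 → 14 bp
  87–105 → 19 bp
Sorted largest to smallest: 62, 19, 14, 10 bp.

62, 19, 14, 10 bp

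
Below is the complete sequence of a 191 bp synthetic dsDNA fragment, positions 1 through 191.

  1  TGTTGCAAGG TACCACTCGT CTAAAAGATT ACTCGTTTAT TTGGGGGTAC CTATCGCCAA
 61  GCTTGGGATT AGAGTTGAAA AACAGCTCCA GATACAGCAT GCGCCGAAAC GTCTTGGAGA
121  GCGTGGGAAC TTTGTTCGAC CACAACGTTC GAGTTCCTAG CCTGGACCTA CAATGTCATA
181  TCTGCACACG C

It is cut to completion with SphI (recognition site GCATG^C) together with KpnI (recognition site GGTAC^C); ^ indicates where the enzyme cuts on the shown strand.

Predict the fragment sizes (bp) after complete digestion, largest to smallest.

The SphI site (GCATGC) starts at position 97.
SphI cuts after base 5 of each site (before the last base), so after position 101.
KpnI sites (GGTACC) start at positions 9, 46.
KpnI cuts after base 5 of each site (before the last base), so after positions 13, 50.
Combined cut positions: 13, 50, 101.
Linear molecule, 3 cuts → 4 fragments:
  1–13 → 13 bp
  14–50 → 37 bp
  51–101 → 51 bp
  102–191 → 90 bp
Sorted largest to smallest: 90, 51, 37, 13 bp.

90, 51, 37, 13 bp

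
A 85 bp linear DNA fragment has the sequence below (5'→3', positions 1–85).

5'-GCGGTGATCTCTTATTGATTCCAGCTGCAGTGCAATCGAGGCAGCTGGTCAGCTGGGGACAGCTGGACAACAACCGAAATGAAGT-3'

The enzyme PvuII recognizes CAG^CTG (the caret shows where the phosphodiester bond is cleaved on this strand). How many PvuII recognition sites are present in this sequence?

CAGCTG occurs starting at positions 22, 42, 50, 60.
PvuII cuts at 4 sites.

4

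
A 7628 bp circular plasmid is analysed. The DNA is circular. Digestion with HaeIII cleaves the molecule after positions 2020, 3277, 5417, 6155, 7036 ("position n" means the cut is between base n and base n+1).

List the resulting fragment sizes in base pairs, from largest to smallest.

Circular molecule, 5 cuts → 5 fragments:
  3277 − 2020 = 1257 bp
  5417 − 3277 = 2140 bp
  6155 − 5417 = 738 bp
  7036 − 6155 = 881 bp
  wrap: 7628 − 7036 + 2020 = 2612 bp
Sorted largest to smallest: 2612, 2140, 1257, 881, 738 bp.

2612, 2140, 1257, 881, 738 bp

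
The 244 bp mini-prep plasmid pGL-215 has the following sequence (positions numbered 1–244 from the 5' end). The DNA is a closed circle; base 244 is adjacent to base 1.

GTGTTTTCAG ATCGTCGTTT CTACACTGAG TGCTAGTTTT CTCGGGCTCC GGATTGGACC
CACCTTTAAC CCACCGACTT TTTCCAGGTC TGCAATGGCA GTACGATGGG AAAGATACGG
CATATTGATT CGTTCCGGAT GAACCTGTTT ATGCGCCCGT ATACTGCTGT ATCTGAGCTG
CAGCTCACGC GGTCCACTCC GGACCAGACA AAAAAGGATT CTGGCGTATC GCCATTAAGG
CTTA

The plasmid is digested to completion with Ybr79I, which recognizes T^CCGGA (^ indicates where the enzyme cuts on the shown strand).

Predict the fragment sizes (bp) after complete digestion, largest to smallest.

94, 86, 64 bp

Ybr79I sites (TCCGGA) start at positions 48, 134, 198.
Ybr79I cuts after the first base of each site, so after positions 48, 134, 198.
Circular molecule, 3 cuts → 3 fragments:
  49–134 → 86 bp
  135–198 → 64 bp
  199–244 then 1–48 → 46 + 48 = 94 bp
Sorted largest to smallest: 94, 86, 64 bp.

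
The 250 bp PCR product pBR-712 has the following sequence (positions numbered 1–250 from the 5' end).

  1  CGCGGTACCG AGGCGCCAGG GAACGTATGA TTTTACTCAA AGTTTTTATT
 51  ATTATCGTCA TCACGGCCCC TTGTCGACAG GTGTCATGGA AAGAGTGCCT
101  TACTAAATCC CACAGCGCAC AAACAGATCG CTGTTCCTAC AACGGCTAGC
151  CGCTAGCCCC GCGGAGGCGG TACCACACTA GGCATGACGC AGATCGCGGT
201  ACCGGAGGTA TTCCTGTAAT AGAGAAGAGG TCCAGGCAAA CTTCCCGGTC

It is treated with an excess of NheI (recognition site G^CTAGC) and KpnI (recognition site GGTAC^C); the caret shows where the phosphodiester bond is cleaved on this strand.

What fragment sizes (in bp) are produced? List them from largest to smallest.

137, 48, 29, 21, 8, 7 bp

NheI sites (GCTAGC) start at positions 145, 152.
NheI cuts after the first base of each site, so after positions 145, 152.
KpnI sites (GGTACC) start at positions 4, 169, 198.
KpnI cuts after base 5 of each site (before the last base), so after positions 8, 173, 202.
Combined cut positions: 8, 145, 152, 173, 202.
Linear molecule, 5 cuts → 6 fragments:
  1–8 → 8 bp
  9–145 → 137 bp
  146–152 → 7 bp
  153–173 → 21 bp
  174–202 → 29 bp
  203–250 → 48 bp
Sorted largest to smallest: 137, 48, 29, 21, 8, 7 bp.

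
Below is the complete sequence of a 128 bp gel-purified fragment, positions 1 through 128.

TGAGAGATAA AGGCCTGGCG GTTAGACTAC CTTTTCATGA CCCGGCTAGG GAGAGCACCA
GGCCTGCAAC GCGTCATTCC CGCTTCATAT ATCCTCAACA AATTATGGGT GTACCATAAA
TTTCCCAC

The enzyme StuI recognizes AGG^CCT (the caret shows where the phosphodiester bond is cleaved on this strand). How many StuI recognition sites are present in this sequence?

2

AGGCCT occurs starting at positions 11, 60.
StuI cuts at 2 sites.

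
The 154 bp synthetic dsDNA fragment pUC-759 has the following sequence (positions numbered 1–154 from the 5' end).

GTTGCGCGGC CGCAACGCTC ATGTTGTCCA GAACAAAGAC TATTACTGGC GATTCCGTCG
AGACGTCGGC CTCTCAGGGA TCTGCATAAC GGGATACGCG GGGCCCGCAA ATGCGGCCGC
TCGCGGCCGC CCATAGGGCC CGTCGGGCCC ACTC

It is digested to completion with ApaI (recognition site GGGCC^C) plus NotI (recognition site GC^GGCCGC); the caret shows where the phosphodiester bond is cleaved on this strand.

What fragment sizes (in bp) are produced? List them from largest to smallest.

ApaI sites (GGGCCC) start at positions 101, 136, 145.
ApaI cuts after base 5 of each site (before the last base), so after positions 105, 140, 149.
NotI sites (GCGGCCGC) start at positions 6, 113, 123.
NotI cuts after base 2 of each site, so after positions 7, 114, 124.
Combined cut positions: 7, 105, 114, 124, 140, 149.
Linear molecule, 6 cuts → 7 fragments:
  1–7 → 7 bp
  8–105 → 98 bp
  106–114 → 9 bp
  115–124 → 10 bp
  125–140 → 16 bp
  141–149 → 9 bp
  150–154 → 5 bp
Sorted largest to smallest: 98, 16, 10, 9, 9, 7, 5 bp.

98, 16, 10, 9, 9, 7, 5 bp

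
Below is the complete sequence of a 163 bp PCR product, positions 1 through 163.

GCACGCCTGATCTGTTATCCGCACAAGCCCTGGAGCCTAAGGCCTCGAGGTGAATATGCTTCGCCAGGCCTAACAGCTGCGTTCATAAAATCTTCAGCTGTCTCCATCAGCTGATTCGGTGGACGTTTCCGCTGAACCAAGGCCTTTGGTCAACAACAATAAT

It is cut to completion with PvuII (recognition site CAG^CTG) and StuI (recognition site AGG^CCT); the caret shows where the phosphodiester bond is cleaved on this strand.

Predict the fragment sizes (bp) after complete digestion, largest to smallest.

PvuII sites (CAGCTG) start at positions 74, 95, 108.
PvuII cuts after base 3 of each site, so after positions 76, 97, 110.
StuI sites (AGGCCT) start at positions 40, 66, 140.
StuI cuts after base 3 of each site, so after positions 42, 68, 142.
Combined cut positions: 42, 68, 76, 97, 110, 142.
Linear molecule, 6 cuts → 7 fragments:
  1–42 → 42 bp
  43–68 → 26 bp
  69–76 → 8 bp
  77–97 → 21 bp
  98–110 → 13 bp
  111–142 → 32 bp
  143–163 → 21 bp
Sorted largest to smallest: 42, 32, 26, 21, 21, 13, 8 bp.

42, 32, 26, 21, 21, 13, 8 bp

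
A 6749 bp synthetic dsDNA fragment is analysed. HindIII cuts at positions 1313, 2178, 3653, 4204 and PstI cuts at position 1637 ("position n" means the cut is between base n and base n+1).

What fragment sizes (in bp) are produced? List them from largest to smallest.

Combined cut positions (sorted): 1313, 1637, 2178, 3653, 4204.
Linear molecule, 5 cuts → 6 fragments:
  1313 − 0 = 1313 bp
  1637 − 1313 = 324 bp
  2178 − 1637 = 541 bp
  3653 − 2178 = 1475 bp
  4204 − 3653 = 551 bp
  6749 − 4204 = 2545 bp
Sorted largest to smallest: 2545, 1475, 1313, 551, 541, 324 bp.

2545, 1475, 1313, 551, 541, 324 bp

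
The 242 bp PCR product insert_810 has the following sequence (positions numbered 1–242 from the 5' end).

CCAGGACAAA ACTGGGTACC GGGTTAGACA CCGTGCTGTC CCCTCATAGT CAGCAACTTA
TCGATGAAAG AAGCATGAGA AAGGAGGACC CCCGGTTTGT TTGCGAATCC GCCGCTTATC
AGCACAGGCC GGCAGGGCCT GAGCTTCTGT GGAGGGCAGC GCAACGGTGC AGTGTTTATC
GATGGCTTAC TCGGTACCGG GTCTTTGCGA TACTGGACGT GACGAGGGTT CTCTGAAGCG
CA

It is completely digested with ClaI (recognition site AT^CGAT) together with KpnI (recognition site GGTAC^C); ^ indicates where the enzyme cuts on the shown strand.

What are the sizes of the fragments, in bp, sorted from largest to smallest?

118, 45, 42, 19, 18 bp

ClaI sites (ATCGAT) start at positions 60, 178.
ClaI cuts after base 2 of each site, so after positions 61, 179.
KpnI sites (GGTACC) start at positions 15, 193.
KpnI cuts after base 5 of each site (before the last base), so after positions 19, 197.
Combined cut positions: 19, 61, 179, 197.
Linear molecule, 4 cuts → 5 fragments:
  1–19 → 19 bp
  20–61 → 42 bp
  62–179 → 118 bp
  180–197 → 18 bp
  198–242 → 45 bp
Sorted largest to smallest: 118, 45, 42, 19, 18 bp.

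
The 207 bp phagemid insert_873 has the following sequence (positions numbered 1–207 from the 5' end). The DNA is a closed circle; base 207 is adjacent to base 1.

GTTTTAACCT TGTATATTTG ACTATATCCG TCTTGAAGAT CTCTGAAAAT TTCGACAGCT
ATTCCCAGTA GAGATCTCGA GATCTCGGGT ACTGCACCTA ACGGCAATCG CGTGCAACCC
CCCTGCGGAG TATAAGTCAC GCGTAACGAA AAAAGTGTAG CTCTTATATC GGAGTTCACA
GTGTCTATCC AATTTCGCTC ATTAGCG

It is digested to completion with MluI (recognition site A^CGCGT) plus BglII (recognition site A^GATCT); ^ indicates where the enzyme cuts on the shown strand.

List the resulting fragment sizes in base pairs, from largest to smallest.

105, 59, 35, 8 bp

The MluI site (ACGCGT) starts at position 139.
MluI cuts after the first base of each site, so after position 139.
BglII sites (AGATCT) start at positions 37, 72, 80.
BglII cuts after the first base of each site, so after positions 37, 72, 80.
Combined cut positions: 37, 72, 80, 139.
Circular molecule, 4 cuts → 4 fragments:
  38–72 → 35 bp
  73–80 → 8 bp
  81–139 → 59 bp
  140–207 then 1–37 → 68 + 37 = 105 bp
Sorted largest to smallest: 105, 59, 35, 8 bp.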